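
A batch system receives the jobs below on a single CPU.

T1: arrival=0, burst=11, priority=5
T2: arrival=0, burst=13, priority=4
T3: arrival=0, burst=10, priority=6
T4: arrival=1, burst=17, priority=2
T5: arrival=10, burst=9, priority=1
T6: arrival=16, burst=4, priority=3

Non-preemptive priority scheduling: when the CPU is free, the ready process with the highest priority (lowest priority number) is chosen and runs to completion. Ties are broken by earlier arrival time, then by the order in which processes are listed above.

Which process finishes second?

Gantt: | T2 0-13 | T5 13-22 | T4 22-39 | T6 39-43 | T1 43-54 | T3 54-64 |
Completion: T1=54  T2=13  T3=64  T4=39  T5=22  T6=43
Finish order: T2 → T5 → T4 → T6 → T1 → T3

T5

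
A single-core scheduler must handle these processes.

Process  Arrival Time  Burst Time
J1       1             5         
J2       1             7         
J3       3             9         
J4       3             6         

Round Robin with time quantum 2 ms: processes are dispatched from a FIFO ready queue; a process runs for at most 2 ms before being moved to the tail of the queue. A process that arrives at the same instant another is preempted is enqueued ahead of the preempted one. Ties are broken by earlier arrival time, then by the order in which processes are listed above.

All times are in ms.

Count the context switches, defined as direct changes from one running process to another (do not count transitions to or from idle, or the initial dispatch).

13

Schedule: | idle 0-1 | J1 1-3 | J2 3-5 | J3 5-7 | J4 7-9 | J1 9-11 | J2 11-13 | J3 13-15 | J4 15-17 | J1 17-18 | J2 18-20 | J3 20-22 | J4 22-24 | J2 24-25 | J3 25-28 |
Completion: J1=18  J2=25  J3=28  J4=24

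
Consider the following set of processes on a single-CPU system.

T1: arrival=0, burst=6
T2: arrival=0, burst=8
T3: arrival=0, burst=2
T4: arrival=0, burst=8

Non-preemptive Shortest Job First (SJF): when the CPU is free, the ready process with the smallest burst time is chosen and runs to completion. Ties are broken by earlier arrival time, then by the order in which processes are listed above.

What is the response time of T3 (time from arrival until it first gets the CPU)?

0

Schedule: | T3 0-2 | T1 2-8 | T2 8-16 | T4 16-24 |
Completion: T1=8  T2=16  T3=2  T4=24
Response(T3) = first start − arrival = 0 − 0 = 0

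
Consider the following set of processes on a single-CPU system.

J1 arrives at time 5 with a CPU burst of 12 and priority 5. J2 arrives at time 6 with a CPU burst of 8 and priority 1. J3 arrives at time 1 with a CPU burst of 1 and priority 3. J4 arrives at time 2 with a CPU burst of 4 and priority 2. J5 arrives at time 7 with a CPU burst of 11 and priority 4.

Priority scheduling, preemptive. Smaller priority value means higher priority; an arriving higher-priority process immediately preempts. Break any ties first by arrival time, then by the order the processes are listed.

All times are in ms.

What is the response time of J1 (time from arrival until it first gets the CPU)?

Timeline: | idle 0-1 | J3 1-2 | J4 2-6 | J2 6-14 | J5 14-25 | J1 25-37 |
Completion: J1=37  J2=14  J3=2  J4=6  J5=25
Response(J1) = first start − arrival = 25 − 5 = 20

20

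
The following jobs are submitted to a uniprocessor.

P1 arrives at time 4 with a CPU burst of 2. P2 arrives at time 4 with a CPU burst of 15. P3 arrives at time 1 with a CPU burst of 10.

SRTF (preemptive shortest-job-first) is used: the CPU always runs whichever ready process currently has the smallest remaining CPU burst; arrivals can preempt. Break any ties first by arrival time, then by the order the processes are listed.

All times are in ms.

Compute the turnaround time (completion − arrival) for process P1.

2

Schedule: | idle 0-1 | P3 1-4 | P1 4-6 | P3 6-13 | P2 13-28 |
Completion: P1=6  P2=28  P3=13
Turnaround(P1) = completion − arrival = 6 − 4 = 2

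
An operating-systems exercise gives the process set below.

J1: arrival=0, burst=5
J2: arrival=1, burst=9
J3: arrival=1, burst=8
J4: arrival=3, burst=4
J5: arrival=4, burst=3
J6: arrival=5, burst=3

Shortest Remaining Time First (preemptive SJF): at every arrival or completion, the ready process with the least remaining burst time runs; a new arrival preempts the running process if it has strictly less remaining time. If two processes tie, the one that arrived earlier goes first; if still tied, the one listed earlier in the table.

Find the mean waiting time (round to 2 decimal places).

Gantt: | J1 0-5 | J5 5-8 | J6 8-11 | J4 11-15 | J3 15-23 | J2 23-32 |
Completion: J1=5  J2=32  J3=23  J4=15  J5=8  J6=11
Turnaround (C−A): J1=5  J2=31  J3=22  J4=12  J5=4  J6=6
Waiting times: J1=0, J2=22, J3=14, J4=8, J5=1, J6=3
Average waiting = (0+22+14+8+1+3) / 6 = 48/6 = 8.00

8.00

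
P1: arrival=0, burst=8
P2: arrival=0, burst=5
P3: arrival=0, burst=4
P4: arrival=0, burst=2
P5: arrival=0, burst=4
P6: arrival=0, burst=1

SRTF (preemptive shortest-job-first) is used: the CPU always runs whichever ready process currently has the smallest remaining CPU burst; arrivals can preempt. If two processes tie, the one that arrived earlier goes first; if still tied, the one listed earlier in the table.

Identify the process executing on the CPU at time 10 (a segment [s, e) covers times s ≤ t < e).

Schedule: | P6 0-1 | P4 1-3 | P3 3-7 | P5 7-11 | P2 11-16 | P1 16-24 |
Completion: P1=24  P2=16  P3=7  P4=3  P5=11  P6=1

P5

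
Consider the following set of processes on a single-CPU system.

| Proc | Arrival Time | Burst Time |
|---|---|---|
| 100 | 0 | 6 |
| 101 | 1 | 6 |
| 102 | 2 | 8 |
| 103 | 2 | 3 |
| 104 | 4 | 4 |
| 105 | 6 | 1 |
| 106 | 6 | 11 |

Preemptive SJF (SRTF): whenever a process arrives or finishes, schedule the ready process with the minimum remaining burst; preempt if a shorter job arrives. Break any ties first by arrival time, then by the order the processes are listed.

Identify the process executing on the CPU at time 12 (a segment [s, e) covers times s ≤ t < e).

104

Gantt: | 100 0-2 | 103 2-5 | 100 5-6 | 105 6-7 | 100 7-10 | 104 10-14 | 101 14-20 | 102 20-28 | 106 28-39 |
Completion: 100=10  101=20  102=28  103=5  104=14  105=7  106=39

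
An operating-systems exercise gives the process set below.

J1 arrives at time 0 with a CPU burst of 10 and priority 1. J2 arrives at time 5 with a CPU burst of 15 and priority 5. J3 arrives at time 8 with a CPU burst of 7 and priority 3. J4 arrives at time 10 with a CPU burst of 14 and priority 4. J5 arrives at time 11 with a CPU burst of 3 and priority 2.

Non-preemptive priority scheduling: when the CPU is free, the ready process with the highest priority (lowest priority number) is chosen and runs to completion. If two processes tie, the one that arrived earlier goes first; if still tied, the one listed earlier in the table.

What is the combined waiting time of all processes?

47

Timeline: | J1 0-10 | J3 10-17 | J5 17-20 | J4 20-34 | J2 34-49 |
Completion: J1=10  J2=49  J3=17  J4=34  J5=20
Turnaround (C−A): J1=10  J2=44  J3=9  J4=24  J5=9
Waiting = turnaround − burst: J1=0, J2=29, J3=2, J4=10, J5=6
Total waiting = 0 + 29 + 2 + 10 + 6 = 47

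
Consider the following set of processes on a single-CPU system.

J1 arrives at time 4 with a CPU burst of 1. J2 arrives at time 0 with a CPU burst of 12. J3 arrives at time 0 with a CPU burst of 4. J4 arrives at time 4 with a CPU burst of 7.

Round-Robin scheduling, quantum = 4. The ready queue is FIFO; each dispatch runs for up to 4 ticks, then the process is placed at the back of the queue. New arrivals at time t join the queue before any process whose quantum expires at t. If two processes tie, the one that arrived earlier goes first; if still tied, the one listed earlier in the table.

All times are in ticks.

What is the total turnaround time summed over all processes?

Timeline: | J2 0-4 | J3 4-8 | J1 8-9 | J4 9-13 | J2 13-17 | J4 17-20 | J2 20-24 |
Completion: J1=9  J2=24  J3=8  J4=20
Turnaround = completion − arrival: J1=5, J2=24, J3=8, J4=16
Total turnaround = 5 + 24 + 8 + 16 = 53

53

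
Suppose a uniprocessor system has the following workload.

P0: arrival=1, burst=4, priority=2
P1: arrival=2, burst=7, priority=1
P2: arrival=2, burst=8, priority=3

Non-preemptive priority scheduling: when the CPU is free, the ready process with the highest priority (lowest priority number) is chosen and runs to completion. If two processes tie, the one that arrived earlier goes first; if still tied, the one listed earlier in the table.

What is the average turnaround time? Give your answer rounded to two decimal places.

10.67

Schedule: | idle 0-1 | P0 1-5 | P1 5-12 | P2 12-20 |
Completion: P0=5  P1=12  P2=20
Turnaround (C−A): P0=4  P1=10  P2=18
Turnaround times: P0=4, P1=10, P2=18
Average turnaround = (4+10+18) / 3 = 32/3 = 10.67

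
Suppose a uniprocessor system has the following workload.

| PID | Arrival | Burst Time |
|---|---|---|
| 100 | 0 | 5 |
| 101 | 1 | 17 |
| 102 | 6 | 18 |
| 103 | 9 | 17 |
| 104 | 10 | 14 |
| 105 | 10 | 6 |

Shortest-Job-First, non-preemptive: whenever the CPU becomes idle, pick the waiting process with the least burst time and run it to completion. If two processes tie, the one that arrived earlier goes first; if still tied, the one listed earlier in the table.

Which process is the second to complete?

101

Schedule: | 100 0-5 | 101 5-22 | 105 22-28 | 104 28-42 | 103 42-59 | 102 59-77 |
Completion: 100=5  101=22  102=77  103=59  104=42  105=28
Turnaround (C−A): 100=5  101=21  102=71  103=50  104=32  105=18
Finish order: 100 → 101 → 105 → 104 → 103 → 102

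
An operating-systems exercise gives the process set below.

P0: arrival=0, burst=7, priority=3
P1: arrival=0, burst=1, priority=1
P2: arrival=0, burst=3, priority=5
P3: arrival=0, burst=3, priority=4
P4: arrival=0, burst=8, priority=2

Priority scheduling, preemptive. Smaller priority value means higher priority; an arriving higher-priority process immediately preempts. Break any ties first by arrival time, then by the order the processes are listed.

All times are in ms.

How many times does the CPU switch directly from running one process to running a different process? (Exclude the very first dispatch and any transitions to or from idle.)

Schedule: | P1 0-1 | P4 1-9 | P0 9-16 | P3 16-19 | P2 19-22 |
Completion: P0=16  P1=1  P2=22  P3=19  P4=9
Turnaround (C−A): P0=16  P1=1  P2=22  P3=19  P4=9

4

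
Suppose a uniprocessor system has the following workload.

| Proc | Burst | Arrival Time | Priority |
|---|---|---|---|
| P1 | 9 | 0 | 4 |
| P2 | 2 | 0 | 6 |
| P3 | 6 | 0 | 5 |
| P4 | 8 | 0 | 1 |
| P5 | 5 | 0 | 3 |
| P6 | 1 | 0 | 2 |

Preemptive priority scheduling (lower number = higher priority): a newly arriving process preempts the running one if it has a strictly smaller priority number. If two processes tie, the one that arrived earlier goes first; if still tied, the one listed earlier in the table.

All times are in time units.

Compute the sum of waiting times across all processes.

Timeline: | P4 0-8 | P6 8-9 | P5 9-14 | P1 14-23 | P3 23-29 | P2 29-31 |
Completion: P1=23  P2=31  P3=29  P4=8  P5=14  P6=9
Waiting = turnaround − burst: P1=14, P2=29, P3=23, P4=0, P5=9, P6=8
Total waiting = 14 + 29 + 23 + 0 + 9 + 8 = 83

83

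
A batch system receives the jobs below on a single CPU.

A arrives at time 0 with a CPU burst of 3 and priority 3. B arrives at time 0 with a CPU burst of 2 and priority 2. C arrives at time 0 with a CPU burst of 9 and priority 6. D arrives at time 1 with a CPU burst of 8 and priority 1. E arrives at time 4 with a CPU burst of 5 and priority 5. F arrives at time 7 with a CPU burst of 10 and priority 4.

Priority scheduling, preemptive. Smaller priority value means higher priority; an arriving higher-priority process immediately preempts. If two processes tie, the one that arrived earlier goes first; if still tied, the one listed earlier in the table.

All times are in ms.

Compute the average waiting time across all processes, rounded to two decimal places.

11.83

Gantt: | B 0-1 | D 1-9 | B 9-10 | A 10-13 | F 13-23 | E 23-28 | C 28-37 |
Completion: A=13  B=10  C=37  D=9  E=28  F=23
Waiting times: A=10, B=8, C=28, D=0, E=19, F=6
Average waiting = (10+8+28+0+19+6) / 6 = 71/6 = 11.83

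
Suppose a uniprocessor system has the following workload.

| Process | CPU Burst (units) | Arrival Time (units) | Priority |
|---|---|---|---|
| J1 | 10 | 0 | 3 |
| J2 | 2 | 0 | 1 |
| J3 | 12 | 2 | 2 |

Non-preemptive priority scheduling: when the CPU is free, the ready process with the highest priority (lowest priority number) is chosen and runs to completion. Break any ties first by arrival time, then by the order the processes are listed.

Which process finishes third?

J1

Schedule: | J2 0-2 | J3 2-14 | J1 14-24 |
Completion: J1=24  J2=2  J3=14
Turnaround (C−A): J1=24  J2=2  J3=12
Finish order: J2 → J3 → J1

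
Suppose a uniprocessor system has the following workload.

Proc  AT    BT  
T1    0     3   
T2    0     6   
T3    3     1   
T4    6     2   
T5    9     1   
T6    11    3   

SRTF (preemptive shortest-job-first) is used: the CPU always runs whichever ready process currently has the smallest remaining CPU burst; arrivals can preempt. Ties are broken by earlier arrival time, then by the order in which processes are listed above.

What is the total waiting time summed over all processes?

9

Timeline: | T1 0-3 | T3 3-4 | T2 4-6 | T4 6-8 | T2 8-9 | T5 9-10 | T2 10-13 | T6 13-16 |
Completion: T1=3  T2=13  T3=4  T4=8  T5=10  T6=16
Turnaround (C−A): T1=3  T2=13  T3=1  T4=2  T5=1  T6=5
Waiting = turnaround − burst: T1=0, T2=7, T3=0, T4=0, T5=0, T6=2
Total waiting = 0 + 7 + 0 + 0 + 0 + 2 = 9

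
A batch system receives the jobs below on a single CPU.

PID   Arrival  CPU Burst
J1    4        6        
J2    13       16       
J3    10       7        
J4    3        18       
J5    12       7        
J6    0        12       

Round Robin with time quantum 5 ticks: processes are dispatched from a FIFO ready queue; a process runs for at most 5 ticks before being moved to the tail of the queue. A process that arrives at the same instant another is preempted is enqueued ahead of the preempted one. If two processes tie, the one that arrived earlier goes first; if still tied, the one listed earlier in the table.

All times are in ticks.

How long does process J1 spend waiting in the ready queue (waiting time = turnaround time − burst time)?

Timeline: | J6 0-5 | J4 5-10 | J1 10-15 | J6 15-20 | J3 20-25 | J4 25-30 | J5 30-35 | J2 35-40 | J1 40-41 | J6 41-43 | J3 43-45 | J4 45-50 | J5 50-52 | J2 52-57 | J4 57-60 | J2 60-66 |
Completion: J1=41  J2=66  J3=45  J4=60  J5=52  J6=43
Waiting(J1) = turnaround − burst = 37 − 6 = 31

31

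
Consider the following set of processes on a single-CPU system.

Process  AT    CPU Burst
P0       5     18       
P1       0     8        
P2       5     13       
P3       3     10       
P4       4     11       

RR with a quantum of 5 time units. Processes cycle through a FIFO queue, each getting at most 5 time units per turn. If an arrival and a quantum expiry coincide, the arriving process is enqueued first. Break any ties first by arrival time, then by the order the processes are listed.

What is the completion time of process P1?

Gantt: | P1 0-5 | P3 5-10 | P4 10-15 | P0 15-20 | P2 20-25 | P1 25-28 | P3 28-33 | P4 33-38 | P0 38-43 | P2 43-48 | P4 48-49 | P0 49-54 | P2 54-57 | P0 57-60 |
Completion: P0=60  P1=28  P2=57  P3=33  P4=49

28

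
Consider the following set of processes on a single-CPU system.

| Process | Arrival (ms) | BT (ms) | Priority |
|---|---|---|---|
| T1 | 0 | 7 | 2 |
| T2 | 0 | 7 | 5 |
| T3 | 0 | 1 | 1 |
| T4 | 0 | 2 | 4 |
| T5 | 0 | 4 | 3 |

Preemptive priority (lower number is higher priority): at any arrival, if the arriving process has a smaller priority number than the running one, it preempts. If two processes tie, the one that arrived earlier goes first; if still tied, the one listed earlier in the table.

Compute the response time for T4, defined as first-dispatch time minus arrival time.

12

Gantt: | T3 0-1 | T1 1-8 | T5 8-12 | T4 12-14 | T2 14-21 |
Completion: T1=8  T2=21  T3=1  T4=14  T5=12
Response(T4) = first start − arrival = 12 − 0 = 12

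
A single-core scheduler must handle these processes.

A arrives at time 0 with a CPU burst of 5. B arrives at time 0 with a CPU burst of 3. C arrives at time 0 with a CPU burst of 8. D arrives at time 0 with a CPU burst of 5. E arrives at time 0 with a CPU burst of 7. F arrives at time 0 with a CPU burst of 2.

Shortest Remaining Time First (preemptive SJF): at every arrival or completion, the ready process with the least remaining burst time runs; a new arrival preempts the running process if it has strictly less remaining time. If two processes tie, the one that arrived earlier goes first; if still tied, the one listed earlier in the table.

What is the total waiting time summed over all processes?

54

Timeline: | F 0-2 | B 2-5 | A 5-10 | D 10-15 | E 15-22 | C 22-30 |
Completion: A=10  B=5  C=30  D=15  E=22  F=2
Waiting = turnaround − burst: A=5, B=2, C=22, D=10, E=15, F=0
Total waiting = 5 + 2 + 22 + 10 + 15 + 0 = 54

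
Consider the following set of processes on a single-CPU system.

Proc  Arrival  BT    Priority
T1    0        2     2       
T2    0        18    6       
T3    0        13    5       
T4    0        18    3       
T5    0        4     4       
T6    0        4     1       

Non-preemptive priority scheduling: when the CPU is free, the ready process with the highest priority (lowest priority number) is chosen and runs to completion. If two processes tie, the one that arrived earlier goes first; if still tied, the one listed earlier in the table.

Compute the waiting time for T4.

Schedule: | T6 0-4 | T1 4-6 | T4 6-24 | T5 24-28 | T3 28-41 | T2 41-59 |
Completion: T1=6  T2=59  T3=41  T4=24  T5=28  T6=4
Turnaround (C−A): T1=6  T2=59  T3=41  T4=24  T5=28  T6=4
Waiting(T4) = turnaround − burst = 24 − 18 = 6

6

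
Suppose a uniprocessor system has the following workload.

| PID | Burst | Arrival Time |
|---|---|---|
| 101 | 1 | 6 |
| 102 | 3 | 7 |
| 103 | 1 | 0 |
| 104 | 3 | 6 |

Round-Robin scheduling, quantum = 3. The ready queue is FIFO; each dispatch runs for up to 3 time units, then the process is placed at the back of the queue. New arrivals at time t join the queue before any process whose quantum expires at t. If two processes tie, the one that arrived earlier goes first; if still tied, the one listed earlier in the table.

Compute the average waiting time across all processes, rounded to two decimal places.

Gantt: | 103 0-1 | idle 1-6 | 101 6-7 | 104 7-10 | 102 10-13 |
Completion: 101=7  102=13  103=1  104=10
Waiting times: 101=0, 102=3, 103=0, 104=1
Average waiting = (0+3+0+1) / 4 = 4/4 = 1.00

1.00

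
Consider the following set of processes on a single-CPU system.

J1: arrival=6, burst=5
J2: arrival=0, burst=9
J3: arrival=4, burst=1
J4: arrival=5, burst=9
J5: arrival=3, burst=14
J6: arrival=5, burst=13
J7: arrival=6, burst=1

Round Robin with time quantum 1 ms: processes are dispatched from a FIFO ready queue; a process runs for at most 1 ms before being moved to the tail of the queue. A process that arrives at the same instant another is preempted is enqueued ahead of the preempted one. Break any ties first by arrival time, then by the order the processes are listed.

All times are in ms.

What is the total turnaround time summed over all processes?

198

Timeline: | J2 0-3 | J5 3-4 | J2 4-5 | J3 5-6 | J5 6-7 | J4 7-8 | J6 8-9 | J2 9-10 | J1 10-11 | J7 11-12 | J5 12-13 | J4 13-14 | J6 14-15 | J2 15-16 | J1 16-17 | J5 17-18 | J4 18-19 | J6 19-20 | J2 20-21 | J1 21-22 | J5 22-23 | J4 23-24 | J6 24-25 | J2 25-26 | J1 26-27 | J5 27-28 | J4 28-29 | J6 29-30 | J2 30-31 | J1 31-32 | J5 32-33 | J4 33-34 | J6 34-35 | J5 35-36 | J4 36-37 | J6 37-38 | J5 38-39 | J4 39-40 | J6 40-41 | J5 41-42 | J4 42-43 | J6 43-44 | J5 44-45 | J6 45-46 | J5 46-47 | J6 47-48 | J5 48-49 | J6 49-50 | J5 50-51 | J6 51-52 |
Completion: J1=32  J2=31  J3=6  J4=43  J5=51  J6=52  J7=12
Turnaround = completion − arrival: J1=26, J2=31, J3=2, J4=38, J5=48, J6=47, J7=6
Total turnaround = 26 + 31 + 2 + 38 + 48 + 47 + 6 = 198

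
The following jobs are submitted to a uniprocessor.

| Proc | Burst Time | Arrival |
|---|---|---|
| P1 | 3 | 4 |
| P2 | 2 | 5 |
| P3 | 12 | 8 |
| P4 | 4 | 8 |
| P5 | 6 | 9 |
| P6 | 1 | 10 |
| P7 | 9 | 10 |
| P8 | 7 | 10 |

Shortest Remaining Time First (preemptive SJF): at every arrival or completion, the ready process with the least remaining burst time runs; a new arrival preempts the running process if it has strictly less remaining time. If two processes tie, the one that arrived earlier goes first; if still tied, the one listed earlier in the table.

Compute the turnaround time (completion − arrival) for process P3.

Schedule: | idle 0-4 | P1 4-7 | P2 7-9 | P4 9-10 | P6 10-11 | P4 11-14 | P5 14-20 | P8 20-27 | P7 27-36 | P3 36-48 |
Completion: P1=7  P2=9  P3=48  P4=14  P5=20  P6=11  P7=36  P8=27
Turnaround (C−A): P1=3  P2=4  P3=40  P4=6  P5=11  P6=1  P7=26  P8=17
Turnaround(P3) = completion − arrival = 48 − 8 = 40

40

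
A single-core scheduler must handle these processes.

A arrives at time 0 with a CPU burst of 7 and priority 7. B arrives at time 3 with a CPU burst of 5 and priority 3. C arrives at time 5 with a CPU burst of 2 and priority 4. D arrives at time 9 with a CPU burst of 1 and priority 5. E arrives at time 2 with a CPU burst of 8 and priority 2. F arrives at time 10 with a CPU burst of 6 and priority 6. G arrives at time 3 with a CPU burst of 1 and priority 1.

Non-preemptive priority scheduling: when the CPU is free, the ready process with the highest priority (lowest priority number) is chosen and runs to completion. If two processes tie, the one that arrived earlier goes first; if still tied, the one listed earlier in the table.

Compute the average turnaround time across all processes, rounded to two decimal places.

Timeline: | A 0-7 | G 7-8 | E 8-16 | B 16-21 | C 21-23 | D 23-24 | F 24-30 |
Completion: A=7  B=21  C=23  D=24  E=16  F=30  G=8
Turnaround (C−A): A=7  B=18  C=18  D=15  E=14  F=20  G=5
Turnaround times: A=7, B=18, C=18, D=15, E=14, F=20, G=5
Average turnaround = (7+18+18+15+14+20+5) / 7 = 97/7 = 13.86

13.86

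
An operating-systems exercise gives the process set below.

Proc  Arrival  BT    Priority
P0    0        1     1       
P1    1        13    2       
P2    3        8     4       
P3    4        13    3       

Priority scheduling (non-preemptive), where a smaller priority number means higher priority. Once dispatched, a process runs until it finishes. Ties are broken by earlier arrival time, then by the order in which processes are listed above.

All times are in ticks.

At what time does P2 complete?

35

Gantt: | P0 0-1 | P1 1-14 | P3 14-27 | P2 27-35 |
Completion: P0=1  P1=14  P2=35  P3=27
Turnaround (C−A): P0=1  P1=13  P2=32  P3=23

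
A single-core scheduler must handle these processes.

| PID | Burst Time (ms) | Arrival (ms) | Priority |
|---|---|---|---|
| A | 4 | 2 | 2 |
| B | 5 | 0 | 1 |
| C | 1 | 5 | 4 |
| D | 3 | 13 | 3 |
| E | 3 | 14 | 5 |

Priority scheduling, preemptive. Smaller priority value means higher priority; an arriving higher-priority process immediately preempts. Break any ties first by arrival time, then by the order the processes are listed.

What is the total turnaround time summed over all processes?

25

Timeline: | B 0-5 | A 5-9 | C 9-10 | idle 10-13 | D 13-16 | E 16-19 |
Completion: A=9  B=5  C=10  D=16  E=19
Turnaround (C−A): A=7  B=5  C=5  D=3  E=5
Turnaround = completion − arrival: A=7, B=5, C=5, D=3, E=5
Total turnaround = 7 + 5 + 5 + 3 + 5 = 25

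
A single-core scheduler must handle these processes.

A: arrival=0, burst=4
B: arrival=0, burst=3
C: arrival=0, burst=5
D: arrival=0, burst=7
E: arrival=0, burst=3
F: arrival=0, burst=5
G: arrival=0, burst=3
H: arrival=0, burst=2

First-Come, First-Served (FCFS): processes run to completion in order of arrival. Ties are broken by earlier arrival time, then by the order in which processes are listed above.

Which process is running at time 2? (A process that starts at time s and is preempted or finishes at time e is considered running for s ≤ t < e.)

A

Gantt: | A 0-4 | B 4-7 | C 7-12 | D 12-19 | E 19-22 | F 22-27 | G 27-30 | H 30-32 |
Completion: A=4  B=7  C=12  D=19  E=22  F=27  G=30  H=32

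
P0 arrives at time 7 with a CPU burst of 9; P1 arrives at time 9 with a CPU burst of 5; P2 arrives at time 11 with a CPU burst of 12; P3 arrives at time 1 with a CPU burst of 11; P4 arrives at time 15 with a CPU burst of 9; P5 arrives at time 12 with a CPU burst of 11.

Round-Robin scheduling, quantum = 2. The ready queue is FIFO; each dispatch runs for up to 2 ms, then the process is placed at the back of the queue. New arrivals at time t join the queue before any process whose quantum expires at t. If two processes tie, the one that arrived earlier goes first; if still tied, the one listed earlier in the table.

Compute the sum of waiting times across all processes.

165

Schedule: | idle 0-1 | P3 1-7 | P0 7-9 | P3 9-11 | P1 11-13 | P0 13-15 | P2 15-17 | P3 17-19 | P5 19-21 | P1 21-23 | P4 23-25 | P0 25-27 | P2 27-29 | P3 29-30 | P5 30-32 | P1 32-33 | P4 33-35 | P0 35-37 | P2 37-39 | P5 39-41 | P4 41-43 | P0 43-44 | P2 44-46 | P5 46-48 | P4 48-50 | P2 50-52 | P5 52-54 | P4 54-55 | P2 55-57 | P5 57-58 |
Completion: P0=44  P1=33  P2=57  P3=30  P4=55  P5=58
Turnaround (C−A): P0=37  P1=24  P2=46  P3=29  P4=40  P5=46
Waiting = turnaround − burst: P0=28, P1=19, P2=34, P3=18, P4=31, P5=35
Total waiting = 28 + 19 + 34 + 18 + 31 + 35 = 165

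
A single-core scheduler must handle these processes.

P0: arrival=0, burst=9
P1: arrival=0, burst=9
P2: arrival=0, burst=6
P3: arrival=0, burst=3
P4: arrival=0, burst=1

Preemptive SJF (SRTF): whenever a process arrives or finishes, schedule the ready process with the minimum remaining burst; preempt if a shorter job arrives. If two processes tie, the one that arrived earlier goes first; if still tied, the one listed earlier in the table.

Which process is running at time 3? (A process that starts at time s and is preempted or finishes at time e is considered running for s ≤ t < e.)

P3

Timeline: | P4 0-1 | P3 1-4 | P2 4-10 | P0 10-19 | P1 19-28 |
Completion: P0=19  P1=28  P2=10  P3=4  P4=1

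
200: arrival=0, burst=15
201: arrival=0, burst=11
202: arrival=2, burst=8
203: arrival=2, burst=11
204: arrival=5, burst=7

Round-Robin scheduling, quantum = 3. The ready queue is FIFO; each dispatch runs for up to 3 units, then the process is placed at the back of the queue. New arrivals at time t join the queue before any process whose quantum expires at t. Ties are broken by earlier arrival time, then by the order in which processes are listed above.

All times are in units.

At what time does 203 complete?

Schedule: | 200 0-3 | 201 3-6 | 202 6-9 | 203 9-12 | 200 12-15 | 204 15-18 | 201 18-21 | 202 21-24 | 203 24-27 | 200 27-30 | 204 30-33 | 201 33-36 | 202 36-38 | 203 38-41 | 200 41-44 | 204 44-45 | 201 45-47 | 203 47-49 | 200 49-52 |
Completion: 200=52  201=47  202=38  203=49  204=45

49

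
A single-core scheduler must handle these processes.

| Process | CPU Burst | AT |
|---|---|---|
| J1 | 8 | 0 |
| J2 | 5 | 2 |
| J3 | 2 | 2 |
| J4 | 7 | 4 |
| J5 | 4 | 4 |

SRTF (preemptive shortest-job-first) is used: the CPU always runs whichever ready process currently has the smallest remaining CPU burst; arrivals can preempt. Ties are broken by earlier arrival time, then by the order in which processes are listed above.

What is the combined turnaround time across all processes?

58

Schedule: | J1 0-2 | J3 2-4 | J5 4-8 | J2 8-13 | J1 13-19 | J4 19-26 |
Completion: J1=19  J2=13  J3=4  J4=26  J5=8
Turnaround (C−A): J1=19  J2=11  J3=2  J4=22  J5=4
Turnaround = completion − arrival: J1=19, J2=11, J3=2, J4=22, J5=4
Total turnaround = 19 + 11 + 2 + 22 + 4 = 58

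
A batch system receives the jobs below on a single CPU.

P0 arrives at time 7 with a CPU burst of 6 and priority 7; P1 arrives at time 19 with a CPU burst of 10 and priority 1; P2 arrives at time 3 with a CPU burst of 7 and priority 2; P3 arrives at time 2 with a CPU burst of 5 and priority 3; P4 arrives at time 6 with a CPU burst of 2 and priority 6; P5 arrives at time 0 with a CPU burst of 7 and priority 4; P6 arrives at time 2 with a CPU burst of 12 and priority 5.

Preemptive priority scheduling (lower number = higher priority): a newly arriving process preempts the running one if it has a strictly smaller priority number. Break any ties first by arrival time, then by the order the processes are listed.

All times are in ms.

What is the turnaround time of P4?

37

Timeline: | P5 0-2 | P3 2-3 | P2 3-10 | P3 10-14 | P5 14-19 | P1 19-29 | P6 29-41 | P4 41-43 | P0 43-49 |
Completion: P0=49  P1=29  P2=10  P3=14  P4=43  P5=19  P6=41
Turnaround(P4) = completion − arrival = 43 − 6 = 37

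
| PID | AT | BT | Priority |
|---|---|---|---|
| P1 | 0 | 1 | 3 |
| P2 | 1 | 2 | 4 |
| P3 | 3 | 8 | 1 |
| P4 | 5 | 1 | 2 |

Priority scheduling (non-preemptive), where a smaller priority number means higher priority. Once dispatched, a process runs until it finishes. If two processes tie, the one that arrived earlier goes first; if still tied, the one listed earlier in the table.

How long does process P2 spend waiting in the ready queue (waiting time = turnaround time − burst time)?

Schedule: | P1 0-1 | P2 1-3 | P3 3-11 | P4 11-12 |
Completion: P1=1  P2=3  P3=11  P4=12
Turnaround (C−A): P1=1  P2=2  P3=8  P4=7
Waiting(P2) = turnaround − burst = 2 − 2 = 0

0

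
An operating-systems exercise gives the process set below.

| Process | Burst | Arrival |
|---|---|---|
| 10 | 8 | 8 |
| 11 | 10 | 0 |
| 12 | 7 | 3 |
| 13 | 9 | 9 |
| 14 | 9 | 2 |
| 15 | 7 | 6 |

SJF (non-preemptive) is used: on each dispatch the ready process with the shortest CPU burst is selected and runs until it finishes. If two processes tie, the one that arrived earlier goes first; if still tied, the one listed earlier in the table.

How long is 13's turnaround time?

Gantt: | 11 0-10 | 12 10-17 | 15 17-24 | 10 24-32 | 14 32-41 | 13 41-50 |
Completion: 10=32  11=10  12=17  13=50  14=41  15=24
Turnaround (C−A): 10=24  11=10  12=14  13=41  14=39  15=18
Turnaround(13) = completion − arrival = 50 − 9 = 41

41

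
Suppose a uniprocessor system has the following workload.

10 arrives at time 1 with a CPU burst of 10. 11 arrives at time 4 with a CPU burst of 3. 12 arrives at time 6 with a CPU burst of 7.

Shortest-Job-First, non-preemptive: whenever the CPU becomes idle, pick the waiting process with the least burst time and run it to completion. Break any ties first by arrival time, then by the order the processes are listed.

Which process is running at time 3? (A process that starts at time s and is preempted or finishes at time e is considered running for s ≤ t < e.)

Gantt: | idle 0-1 | 10 1-11 | 11 11-14 | 12 14-21 |
Completion: 10=11  11=14  12=21
Turnaround (C−A): 10=10  11=10  12=15

10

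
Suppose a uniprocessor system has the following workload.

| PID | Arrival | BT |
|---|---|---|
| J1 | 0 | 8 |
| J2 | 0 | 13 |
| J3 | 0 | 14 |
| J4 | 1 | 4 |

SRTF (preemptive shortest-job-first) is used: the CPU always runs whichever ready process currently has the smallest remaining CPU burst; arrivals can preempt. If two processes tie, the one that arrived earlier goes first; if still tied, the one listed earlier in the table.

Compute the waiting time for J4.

Timeline: | J1 0-1 | J4 1-5 | J1 5-12 | J2 12-25 | J3 25-39 |
Completion: J1=12  J2=25  J3=39  J4=5
Turnaround (C−A): J1=12  J2=25  J3=39  J4=4
Waiting(J4) = turnaround − burst = 4 − 4 = 0

0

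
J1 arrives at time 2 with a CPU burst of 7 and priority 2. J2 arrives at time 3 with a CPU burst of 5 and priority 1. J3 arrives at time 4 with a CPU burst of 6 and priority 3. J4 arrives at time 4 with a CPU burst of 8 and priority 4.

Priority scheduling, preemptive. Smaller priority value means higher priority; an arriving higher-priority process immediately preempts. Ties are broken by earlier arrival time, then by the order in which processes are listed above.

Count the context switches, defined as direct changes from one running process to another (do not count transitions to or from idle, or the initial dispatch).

Timeline: | idle 0-2 | J1 2-3 | J2 3-8 | J1 8-14 | J3 14-20 | J4 20-28 |
Completion: J1=14  J2=8  J3=20  J4=28

4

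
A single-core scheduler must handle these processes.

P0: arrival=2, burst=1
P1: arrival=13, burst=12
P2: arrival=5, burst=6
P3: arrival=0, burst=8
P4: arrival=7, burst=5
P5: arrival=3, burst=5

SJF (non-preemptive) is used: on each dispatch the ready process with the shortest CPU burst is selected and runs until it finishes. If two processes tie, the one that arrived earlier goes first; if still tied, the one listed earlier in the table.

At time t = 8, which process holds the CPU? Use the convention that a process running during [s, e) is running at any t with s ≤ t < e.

P0

Gantt: | P3 0-8 | P0 8-9 | P5 9-14 | P4 14-19 | P2 19-25 | P1 25-37 |
Completion: P0=9  P1=37  P2=25  P3=8  P4=19  P5=14
Turnaround (C−A): P0=7  P1=24  P2=20  P3=8  P4=12  P5=11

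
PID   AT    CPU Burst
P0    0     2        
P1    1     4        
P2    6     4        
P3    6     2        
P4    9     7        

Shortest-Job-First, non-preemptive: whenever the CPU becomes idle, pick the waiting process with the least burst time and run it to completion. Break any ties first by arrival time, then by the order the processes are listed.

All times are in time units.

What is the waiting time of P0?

0

Timeline: | P0 0-2 | P1 2-6 | P3 6-8 | P2 8-12 | P4 12-19 |
Completion: P0=2  P1=6  P2=12  P3=8  P4=19
Turnaround (C−A): P0=2  P1=5  P2=6  P3=2  P4=10
Waiting(P0) = turnaround − burst = 2 − 2 = 0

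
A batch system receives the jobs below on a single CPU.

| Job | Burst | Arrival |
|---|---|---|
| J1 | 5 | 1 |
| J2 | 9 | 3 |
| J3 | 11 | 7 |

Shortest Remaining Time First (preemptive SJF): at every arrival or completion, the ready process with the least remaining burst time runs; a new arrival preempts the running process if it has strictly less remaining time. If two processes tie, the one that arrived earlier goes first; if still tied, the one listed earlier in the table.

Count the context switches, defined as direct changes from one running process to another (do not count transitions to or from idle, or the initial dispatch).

Gantt: | idle 0-1 | J1 1-6 | J2 6-15 | J3 15-26 |
Completion: J1=6  J2=15  J3=26
Turnaround (C−A): J1=5  J2=12  J3=19

2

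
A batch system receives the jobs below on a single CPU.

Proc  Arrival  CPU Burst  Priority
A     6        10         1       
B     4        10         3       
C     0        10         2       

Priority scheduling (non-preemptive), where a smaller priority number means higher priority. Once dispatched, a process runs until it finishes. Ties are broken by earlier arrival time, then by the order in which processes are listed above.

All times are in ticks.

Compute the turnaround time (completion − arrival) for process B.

Schedule: | C 0-10 | A 10-20 | B 20-30 |
Completion: A=20  B=30  C=10
Turnaround (C−A): A=14  B=26  C=10
Turnaround(B) = completion − arrival = 30 − 4 = 26

26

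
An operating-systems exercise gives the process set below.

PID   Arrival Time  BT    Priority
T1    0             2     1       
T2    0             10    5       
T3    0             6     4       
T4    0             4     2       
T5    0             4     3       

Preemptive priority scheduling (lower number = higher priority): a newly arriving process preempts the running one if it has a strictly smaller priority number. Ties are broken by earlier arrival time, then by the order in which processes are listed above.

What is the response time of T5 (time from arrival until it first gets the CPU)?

Schedule: | T1 0-2 | T4 2-6 | T5 6-10 | T3 10-16 | T2 16-26 |
Completion: T1=2  T2=26  T3=16  T4=6  T5=10
Response(T5) = first start − arrival = 6 − 0 = 6

6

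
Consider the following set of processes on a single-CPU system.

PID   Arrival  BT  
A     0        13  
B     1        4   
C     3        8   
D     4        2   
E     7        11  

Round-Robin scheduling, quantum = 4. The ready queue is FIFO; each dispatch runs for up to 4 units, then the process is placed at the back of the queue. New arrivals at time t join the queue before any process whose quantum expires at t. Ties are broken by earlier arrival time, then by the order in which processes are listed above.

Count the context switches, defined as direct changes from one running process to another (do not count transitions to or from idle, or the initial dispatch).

Gantt: | A 0-4 | B 4-8 | C 8-12 | D 12-14 | A 14-18 | E 18-22 | C 22-26 | A 26-30 | E 30-34 | A 34-35 | E 35-38 |
Completion: A=35  B=8  C=26  D=14  E=38

10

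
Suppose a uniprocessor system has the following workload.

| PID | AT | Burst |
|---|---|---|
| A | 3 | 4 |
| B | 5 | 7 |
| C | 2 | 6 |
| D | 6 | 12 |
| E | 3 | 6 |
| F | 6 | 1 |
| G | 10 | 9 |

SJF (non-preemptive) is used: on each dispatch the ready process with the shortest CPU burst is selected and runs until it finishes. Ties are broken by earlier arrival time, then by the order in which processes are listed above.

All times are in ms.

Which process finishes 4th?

Timeline: | idle 0-2 | C 2-8 | F 8-9 | A 9-13 | E 13-19 | B 19-26 | G 26-35 | D 35-47 |
Completion: A=13  B=26  C=8  D=47  E=19  F=9  G=35
Finish order: C → F → A → E → B → G → D

E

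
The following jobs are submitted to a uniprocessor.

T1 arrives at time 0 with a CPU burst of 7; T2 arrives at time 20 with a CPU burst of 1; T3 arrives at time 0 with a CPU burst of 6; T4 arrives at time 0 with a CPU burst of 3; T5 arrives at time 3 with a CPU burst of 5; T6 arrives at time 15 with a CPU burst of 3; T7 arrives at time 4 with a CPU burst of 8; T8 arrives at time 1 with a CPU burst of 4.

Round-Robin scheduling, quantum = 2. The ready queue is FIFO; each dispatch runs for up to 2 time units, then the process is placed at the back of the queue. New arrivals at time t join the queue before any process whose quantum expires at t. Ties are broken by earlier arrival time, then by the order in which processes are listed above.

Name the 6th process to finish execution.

T5

Schedule: | T1 0-2 | T3 2-4 | T4 4-6 | T8 6-8 | T1 8-10 | T5 10-12 | T7 12-14 | T3 14-16 | T4 16-17 | T8 17-19 | T1 19-21 | T5 21-23 | T7 23-25 | T6 25-27 | T3 27-29 | T2 29-30 | T1 30-31 | T5 31-32 | T7 32-34 | T6 34-35 | T7 35-37 |
Completion: T1=31  T2=30  T3=29  T4=17  T5=32  T6=35  T7=37  T8=19
Finish order: T4 → T8 → T3 → T2 → T1 → T5 → T6 → T7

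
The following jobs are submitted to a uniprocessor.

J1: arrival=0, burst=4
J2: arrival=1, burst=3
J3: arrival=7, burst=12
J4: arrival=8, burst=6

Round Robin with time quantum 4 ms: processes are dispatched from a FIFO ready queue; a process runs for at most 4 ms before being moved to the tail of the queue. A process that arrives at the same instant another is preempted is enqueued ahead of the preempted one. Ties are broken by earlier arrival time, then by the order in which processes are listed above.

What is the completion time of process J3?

Schedule: | J1 0-4 | J2 4-7 | J3 7-11 | J4 11-15 | J3 15-19 | J4 19-21 | J3 21-25 |
Completion: J1=4  J2=7  J3=25  J4=21
Turnaround (C−A): J1=4  J2=6  J3=18  J4=13

25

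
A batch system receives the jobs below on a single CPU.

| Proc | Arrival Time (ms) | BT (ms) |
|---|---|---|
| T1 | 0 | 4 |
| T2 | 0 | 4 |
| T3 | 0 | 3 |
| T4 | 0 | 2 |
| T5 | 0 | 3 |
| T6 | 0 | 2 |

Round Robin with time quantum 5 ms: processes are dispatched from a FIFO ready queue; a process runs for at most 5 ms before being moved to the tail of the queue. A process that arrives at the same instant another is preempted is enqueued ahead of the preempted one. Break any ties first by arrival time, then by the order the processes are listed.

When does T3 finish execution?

Schedule: | T1 0-4 | T2 4-8 | T3 8-11 | T4 11-13 | T5 13-16 | T6 16-18 |
Completion: T1=4  T2=8  T3=11  T4=13  T5=16  T6=18
Turnaround (C−A): T1=4  T2=8  T3=11  T4=13  T5=16  T6=18

11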